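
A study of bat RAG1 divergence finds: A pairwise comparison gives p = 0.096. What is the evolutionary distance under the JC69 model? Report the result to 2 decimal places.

d = −(3/4) ln(1 − 4p/3) = −0.75 ln(1 − 0.128) = −0.75 ln(0.872)
  = −0.75 × (-0.136966) = 0.102725 substitutions/site.

0.10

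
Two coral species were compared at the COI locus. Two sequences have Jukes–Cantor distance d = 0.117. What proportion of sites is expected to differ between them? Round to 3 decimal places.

p = (3/4)(1 − e^(−4d/3)) = 0.75 × (1 − e^(-0.156)) = 0.75 × (1 − 0.855559) = 0.108331.

0.108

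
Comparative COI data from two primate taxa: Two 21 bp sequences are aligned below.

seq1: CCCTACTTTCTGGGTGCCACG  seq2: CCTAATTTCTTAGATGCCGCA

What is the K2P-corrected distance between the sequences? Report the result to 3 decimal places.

Of 21 sites, 8 differences are transitions and 1 are transversions, so P = 8/21 ≈ 0.380952 and Q = 1/21 ≈ 0.047619.
Under the Kimura two-parameter model, d = −½ ln(1 − 2P − Q) − ¼ ln(1 − 2Q).
1 − 2P − Q = 0.190477, giving −½ ln(0.190477) = 0.829112.
1 − 2Q = 0.904762, giving −¼ ln(0.904762) = 0.025021.
d = 0.829112 + 0.025021 = 0.854133.

0.854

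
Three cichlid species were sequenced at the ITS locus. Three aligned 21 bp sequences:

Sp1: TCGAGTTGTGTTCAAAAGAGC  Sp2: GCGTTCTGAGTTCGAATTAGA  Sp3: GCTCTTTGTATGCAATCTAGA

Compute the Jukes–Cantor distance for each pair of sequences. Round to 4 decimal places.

Sp1–Sp2: 9/21 sites differ → p ≈ 0.428571, d = −0.75 ln(1 − 0.571428) = 0.635472 ≈ 0.6355.
Sp1–Sp3: 10/21 sites differ → p ≈ 0.47619, d = −0.75 ln(1 − 0.63492) = 0.755729 ≈ 0.7557.
Sp2–Sp3: 9/21 sites differ → p ≈ 0.428571, d = −0.75 ln(1 − 0.571428) = 0.635472 ≈ 0.6355.

d(Sp1,Sp2) = 0.6355, d(Sp1,Sp3) = 0.7557, d(Sp2,Sp3) = 0.6355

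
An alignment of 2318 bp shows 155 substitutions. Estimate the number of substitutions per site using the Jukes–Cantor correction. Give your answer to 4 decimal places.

p = 155/2318 ≈ 0.066868.
d = −(3/4) ln(1 − 4p/3) = −0.75 ln(1 − 0.089157) = −0.75 ln(0.910843)
  = −0.75 × (-0.093385) = 0.070039 substitutions/site.

0.0700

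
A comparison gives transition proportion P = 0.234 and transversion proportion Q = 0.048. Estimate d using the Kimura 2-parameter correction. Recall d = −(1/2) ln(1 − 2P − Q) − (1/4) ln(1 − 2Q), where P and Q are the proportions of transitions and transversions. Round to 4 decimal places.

0.3881

Under the Kimura two-parameter model, d = −½ ln(1 − 2P − Q) − ¼ ln(1 − 2Q).
1 − 2P − Q = 0.484, giving −½ ln(0.484) = 0.362835.
1 − 2Q = 0.904, giving −¼ ln(0.904) = 0.025231.
d = 0.362835 + 0.025231 = 0.388066.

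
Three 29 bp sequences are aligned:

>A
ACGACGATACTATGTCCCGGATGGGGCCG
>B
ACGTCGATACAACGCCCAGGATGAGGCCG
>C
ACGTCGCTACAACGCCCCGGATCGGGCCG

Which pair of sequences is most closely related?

A–B: 6/29 differ, p = 0.207, d = 0.242.
A–C: 6/29 differ, p = 0.207, d = 0.242.
B–C: 4/29 differ, p = 0.138, d = 0.152.
The smallest distance is between B and C.

B and C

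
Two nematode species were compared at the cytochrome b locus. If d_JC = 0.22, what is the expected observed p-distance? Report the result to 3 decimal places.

0.191

p = (3/4)(1 − e^(−4d/3)) = 0.75 × (1 − e^(-0.293333)) = 0.75 × (1 − 0.745774) = 0.190670.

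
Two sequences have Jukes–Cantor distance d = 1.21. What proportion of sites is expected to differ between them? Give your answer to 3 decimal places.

0.601

p = (3/4)(1 − e^(−4d/3)) = 0.75 × (1 − e^(-1.613333)) = 0.75 × (1 − 0.199222) = 0.600584.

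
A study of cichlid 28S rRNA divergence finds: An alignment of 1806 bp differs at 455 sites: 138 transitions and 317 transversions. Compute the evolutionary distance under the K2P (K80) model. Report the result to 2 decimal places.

0.31

P = 138/1806 ≈ 0.076412 and Q = 317/1806 ≈ 0.175526.
Under the Kimura two-parameter model, d = −½ ln(1 − 2P − Q) − ¼ ln(1 − 2Q).
1 − 2P − Q = 0.67165, giving −½ ln(0.67165) = 0.199009.
1 − 2Q = 0.648948, giving −¼ ln(0.648948) = 0.108101.
d = 0.199009 + 0.108101 = 0.307110.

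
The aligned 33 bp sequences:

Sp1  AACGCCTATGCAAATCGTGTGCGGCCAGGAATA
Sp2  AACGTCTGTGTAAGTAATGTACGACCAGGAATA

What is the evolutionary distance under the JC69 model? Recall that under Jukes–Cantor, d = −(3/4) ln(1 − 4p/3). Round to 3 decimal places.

0.293

The sequences differ at 8 of 33 sites (5, 8, 11, 14, 16, 17, 21, 24), so p = 8/33 ≈ 0.242424.
d = −(3/4) ln(1 − 4p/3) = −0.75 ln(1 − 0.323232) = −0.75 ln(0.676768)
  = −0.75 × (-0.390427) = 0.292820 substitutions/site.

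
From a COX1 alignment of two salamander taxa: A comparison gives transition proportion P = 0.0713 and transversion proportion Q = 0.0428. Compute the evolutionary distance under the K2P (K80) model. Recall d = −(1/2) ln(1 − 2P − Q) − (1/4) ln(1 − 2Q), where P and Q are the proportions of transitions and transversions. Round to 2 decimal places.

Under the Kimura two-parameter model, d = −½ ln(1 − 2P − Q) − ¼ ln(1 − 2Q).
1 − 2P − Q = 0.8146, giving −½ ln(0.8146) = 0.102529.
1 − 2Q = 0.9144, giving −¼ ln(0.9144) = 0.022372.
d = 0.102529 + 0.022372 = 0.124901.

0.12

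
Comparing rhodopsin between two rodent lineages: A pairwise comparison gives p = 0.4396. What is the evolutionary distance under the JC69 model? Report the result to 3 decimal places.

d = −(3/4) ln(1 − 4p/3) = −0.75 ln(1 − 0.586133) = −0.75 ln(0.413867)
  = −0.75 × (-0.882211) = 0.661658 substitutions/site.

0.662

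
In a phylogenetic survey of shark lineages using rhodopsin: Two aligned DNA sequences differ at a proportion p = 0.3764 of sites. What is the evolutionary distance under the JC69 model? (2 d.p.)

0.52

d = −(3/4) ln(1 − 4p/3) = −0.75 ln(1 − 0.501867) = −0.75 ln(0.498133)
  = −0.75 × (-0.696888) = 0.522666 substitutions/site.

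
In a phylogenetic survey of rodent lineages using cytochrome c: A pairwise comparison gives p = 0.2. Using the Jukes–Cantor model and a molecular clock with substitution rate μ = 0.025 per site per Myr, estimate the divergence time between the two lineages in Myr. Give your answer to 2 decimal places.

4.65

d = −(3/4) ln(1 − 4p/3) = −0.75 ln(1 − 0.266667) = −0.75 ln(0.733333)
  = −0.75 × (-0.310155) = 0.232616 substitutions/site.
Under a molecular clock d = 2μt, so t = d/(2μ) = 0.232616 / (2 × 0.025) = 4.65 Myr.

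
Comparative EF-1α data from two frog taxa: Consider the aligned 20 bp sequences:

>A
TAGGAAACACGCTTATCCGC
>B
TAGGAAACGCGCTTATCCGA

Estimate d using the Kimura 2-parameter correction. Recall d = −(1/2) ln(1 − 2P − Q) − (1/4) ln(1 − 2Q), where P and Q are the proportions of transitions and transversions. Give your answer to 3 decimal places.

Of 20 sites, 1 differences are transitions and 1 are transversions, so P = 1/20 = 0.05 and Q = 1/20 = 0.05.
Under the Kimura two-parameter model, d = −½ ln(1 − 2P − Q) − ¼ ln(1 − 2Q).
1 − 2P − Q = 0.85, giving −½ ln(0.85) = 0.081259.
1 − 2Q = 0.9, giving −¼ ln(0.9) = 0.026340.
d = 0.081259 + 0.026340 = 0.107599.

0.108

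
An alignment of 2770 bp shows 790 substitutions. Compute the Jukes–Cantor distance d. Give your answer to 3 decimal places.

p = 790/2770 ≈ 0.285199.
d = −(3/4) ln(1 − 4p/3) = −0.75 ln(1 − 0.380265) = −0.75 ln(0.619735)
  = −0.75 × (-0.478463) = 0.358847 substitutions/site.

0.359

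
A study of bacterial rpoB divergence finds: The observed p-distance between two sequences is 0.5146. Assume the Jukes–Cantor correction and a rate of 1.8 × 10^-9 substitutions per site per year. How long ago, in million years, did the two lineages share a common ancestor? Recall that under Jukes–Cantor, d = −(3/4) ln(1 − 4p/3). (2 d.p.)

d = −(3/4) ln(1 − 4p/3) = −0.75 ln(1 − 0.686133) = −0.75 ln(0.313867)
  = −0.75 × (-1.158786) = 0.869090 substitutions/site.
Under a molecular clock d = 2μt, so t = d/(2μ) = 0.869090 / (2 × 1.8 × 10^-9) = 241.41 million years.

241.41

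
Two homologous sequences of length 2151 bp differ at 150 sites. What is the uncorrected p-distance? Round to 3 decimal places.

p = 150/2151 = 0.069735… ≈ 0.070 (to 3 d.p.).

0.070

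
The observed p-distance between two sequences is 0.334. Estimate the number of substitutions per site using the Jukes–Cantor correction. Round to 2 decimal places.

d = −(3/4) ln(1 − 4p/3) = −0.75 ln(1 − 0.445333) = −0.75 ln(0.554667)
  = −0.75 × (-0.589387) = 0.442040 substitutions/site.

0.44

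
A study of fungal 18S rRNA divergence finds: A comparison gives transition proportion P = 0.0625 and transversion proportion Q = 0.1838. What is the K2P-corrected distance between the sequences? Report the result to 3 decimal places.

0.299

Under the Kimura two-parameter model, d = −½ ln(1 − 2P − Q) − ¼ ln(1 − 2Q).
1 − 2P − Q = 0.6912, giving −½ ln(0.6912) = 0.184663.
1 − 2Q = 0.6324, giving −¼ ln(0.6324) = 0.114558.
d = 0.184663 + 0.114558 = 0.299221.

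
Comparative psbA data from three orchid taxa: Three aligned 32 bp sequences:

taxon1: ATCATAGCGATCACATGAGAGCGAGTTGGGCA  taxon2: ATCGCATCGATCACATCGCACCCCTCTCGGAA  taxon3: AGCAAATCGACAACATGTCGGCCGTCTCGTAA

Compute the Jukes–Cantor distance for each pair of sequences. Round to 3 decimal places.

taxon1–taxon2: 13/32 sites differ → p = 0.40625, d = −0.75 ln(1 − 0.541667) = 0.585119 ≈ 0.585.
taxon1–taxon3: 15/32 sites differ → p = 0.46875, d = −0.75 ln(1 − 0.625) = 0.735622 ≈ 0.736.
taxon2–taxon3: 11/32 sites differ → p = 0.34375, d = −0.75 ln(1 − 0.458333) = 0.459828 ≈ 0.460.

d(taxon1,taxon2) = 0.585, d(taxon1,taxon3) = 0.736, d(taxon2,taxon3) = 0.460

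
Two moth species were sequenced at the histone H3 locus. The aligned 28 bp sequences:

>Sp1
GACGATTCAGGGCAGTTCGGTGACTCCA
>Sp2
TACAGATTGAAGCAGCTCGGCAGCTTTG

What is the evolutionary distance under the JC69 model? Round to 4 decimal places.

The sequences differ at 15 of 28 sites, so p = 15/28 ≈ 0.535714.
d = −(3/4) ln(1 − 4p/3) = −0.75 ln(1 − 0.714285) = −0.75 ln(0.285715)
  = −0.75 × (-1.252760) = 0.939570 substitutions/site.

0.9396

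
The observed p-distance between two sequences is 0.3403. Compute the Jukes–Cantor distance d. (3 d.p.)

0.453

d = −(3/4) ln(1 − 4p/3) = −0.75 ln(1 − 0.453733) = −0.75 ln(0.546267)
  = −0.75 × (-0.604647) = 0.453485 substitutions/site.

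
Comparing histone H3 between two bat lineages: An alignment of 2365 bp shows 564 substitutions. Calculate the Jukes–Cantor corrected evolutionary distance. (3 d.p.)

0.287

p = 564/2365 ≈ 0.238478.
d = −(3/4) ln(1 − 4p/3) = −0.75 ln(1 − 0.317971) = −0.75 ln(0.682029)
  = −0.75 × (-0.382683) = 0.287012 substitutions/site.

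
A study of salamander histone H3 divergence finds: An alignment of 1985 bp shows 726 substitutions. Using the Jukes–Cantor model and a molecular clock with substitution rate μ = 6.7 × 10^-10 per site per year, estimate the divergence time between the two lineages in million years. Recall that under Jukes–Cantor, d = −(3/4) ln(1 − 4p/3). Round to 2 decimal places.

374.31

p = 726/1985 ≈ 0.365743.
d = −(3/4) ln(1 − 4p/3) = −0.75 ln(1 − 0.487657) = −0.75 ln(0.512343)
  = −0.75 × (-0.668761) = 0.501571 substitutions/site.
Under a molecular clock d = 2μt, so t = d/(2μ) = 0.501571 / (2 × 6.7 × 10^-10) = 374.31 million years.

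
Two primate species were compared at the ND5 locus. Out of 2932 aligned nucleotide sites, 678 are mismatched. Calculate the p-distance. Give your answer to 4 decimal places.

0.2312

p = 678/2932 = 0.231241… ≈ 0.2312 (to 4 d.p.).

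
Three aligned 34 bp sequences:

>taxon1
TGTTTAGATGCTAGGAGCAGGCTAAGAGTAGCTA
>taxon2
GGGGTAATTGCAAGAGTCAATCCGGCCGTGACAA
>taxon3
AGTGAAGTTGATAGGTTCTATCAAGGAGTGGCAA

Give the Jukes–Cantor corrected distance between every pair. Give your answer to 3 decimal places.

taxon1–taxon2: 19/34 sites differ → p ≈ 0.558824, d = −0.75 ln(1 − 0.745099) = 1.025160 ≈ 1.025.
taxon1–taxon3: 14/34 sites differ → p ≈ 0.411765, d = −0.75 ln(1 − 0.54902) = 0.597249 ≈ 0.597.
taxon2–taxon3: 14/34 sites differ → p ≈ 0.411765, d = −0.75 ln(1 − 0.54902) = 0.597249 ≈ 0.597.

d(taxon1,taxon2) = 1.025, d(taxon1,taxon3) = 0.597, d(taxon2,taxon3) = 0.597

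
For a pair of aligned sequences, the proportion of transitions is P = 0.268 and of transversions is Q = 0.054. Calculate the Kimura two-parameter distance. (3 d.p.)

0.474

Under the Kimura two-parameter model, d = −½ ln(1 − 2P − Q) − ¼ ln(1 − 2Q).
1 − 2P − Q = 0.41, giving −½ ln(0.41) = 0.445799.
1 − 2Q = 0.892, giving −¼ ln(0.892) = 0.028572.
d = 0.445799 + 0.028572 = 0.474371.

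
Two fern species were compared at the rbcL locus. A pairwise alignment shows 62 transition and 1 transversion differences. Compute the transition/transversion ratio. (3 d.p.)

R = 62/1 = 62.000.

62.000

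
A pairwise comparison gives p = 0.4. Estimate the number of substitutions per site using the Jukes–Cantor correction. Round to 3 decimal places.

d = −(3/4) ln(1 − 4p/3) = −0.75 ln(1 − 0.533333) = −0.75 ln(0.466667)
  = −0.75 × (-0.762139) = 0.571604 substitutions/site.

0.572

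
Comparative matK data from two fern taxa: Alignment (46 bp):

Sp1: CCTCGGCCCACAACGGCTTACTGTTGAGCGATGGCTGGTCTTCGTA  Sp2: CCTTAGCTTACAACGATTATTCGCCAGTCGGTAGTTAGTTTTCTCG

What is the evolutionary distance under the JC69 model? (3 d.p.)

The sequences differ at 23 of 46 sites, so p = 23/46 = 0.5.
d = −(3/4) ln(1 − 4p/3) = −0.75 ln(1 − 0.666667) = −0.75 ln(0.333333)
  = −0.75 × (-1.098613) = 0.823960 substitutions/site.

0.824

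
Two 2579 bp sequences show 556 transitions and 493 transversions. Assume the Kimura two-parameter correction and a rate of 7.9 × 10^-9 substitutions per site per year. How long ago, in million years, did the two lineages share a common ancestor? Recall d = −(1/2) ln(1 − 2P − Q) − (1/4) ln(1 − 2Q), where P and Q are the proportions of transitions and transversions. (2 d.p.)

38.44

P = 556/2579 ≈ 0.215587 and Q = 493/2579 ≈ 0.191159.
Under the Kimura two-parameter model, d = −½ ln(1 − 2P − Q) − ¼ ln(1 − 2Q).
1 − 2P − Q = 0.377667, giving −½ ln(0.377667) = 0.486871.
1 − 2Q = 0.617682, giving −¼ ln(0.617682) = 0.120445.
d = 0.486871 + 0.120445 = 0.607316.
Under a molecular clock d = 2μt, so t = d/(2μ) = 0.607316 / (2 × 7.9 × 10^-9) = 38.44 million years.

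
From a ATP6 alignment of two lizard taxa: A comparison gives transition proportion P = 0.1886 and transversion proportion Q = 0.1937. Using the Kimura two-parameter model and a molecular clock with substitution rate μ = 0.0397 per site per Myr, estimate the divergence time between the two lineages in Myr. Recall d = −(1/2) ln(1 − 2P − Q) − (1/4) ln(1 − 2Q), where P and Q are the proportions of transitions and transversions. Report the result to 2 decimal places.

Under the Kimura two-parameter model, d = −½ ln(1 − 2P − Q) − ¼ ln(1 − 2Q).
1 − 2P − Q = 0.4291, giving −½ ln(0.4291) = 0.423033.
1 − 2Q = 0.6126, giving −¼ ln(0.6126) = 0.122511.
d = 0.423033 + 0.122511 = 0.545544.
Under a molecular clock d = 2μt, so t = d/(2μ) = 0.545544 / (2 × 0.0397) = 6.87 Myr.

6.87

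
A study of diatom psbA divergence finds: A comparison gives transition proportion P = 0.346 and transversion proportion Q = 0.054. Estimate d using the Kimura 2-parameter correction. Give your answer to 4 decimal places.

Under the Kimura two-parameter model, d = −½ ln(1 − 2P − Q) − ¼ ln(1 − 2Q).
1 − 2P − Q = 0.254, giving −½ ln(0.254) = 0.685211.
1 − 2Q = 0.892, giving −¼ ln(0.892) = 0.028572.
d = 0.685211 + 0.028572 = 0.713783.

0.7138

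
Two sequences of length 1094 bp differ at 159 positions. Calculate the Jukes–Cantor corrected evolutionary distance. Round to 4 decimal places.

p = 159/1094 ≈ 0.145338.
d = −(3/4) ln(1 − 4p/3) = −0.75 ln(1 − 0.193784) = −0.75 ln(0.806216)
  = −0.75 × (-0.215404) = 0.161553 substitutions/site.

0.1616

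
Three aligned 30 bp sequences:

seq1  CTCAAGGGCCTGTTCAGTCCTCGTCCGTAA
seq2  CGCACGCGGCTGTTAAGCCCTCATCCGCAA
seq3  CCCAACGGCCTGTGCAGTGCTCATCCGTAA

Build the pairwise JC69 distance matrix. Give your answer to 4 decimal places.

seq1–seq2: 8/30 sites differ → p ≈ 0.266667, d = −0.75 ln(1 − 0.355556) = 0.329526 ≈ 0.3295.
seq1–seq3: 5/30 sites differ → p ≈ 0.166667, d = −0.75 ln(1 − 0.222223) = 0.188487 ≈ 0.1885.
seq2–seq3: 10/30 sites differ → p ≈ 0.333333, d = −0.75 ln(1 − 0.444444) = 0.440839 ≈ 0.4408.

d(seq1,seq2) = 0.3295, d(seq1,seq3) = 0.1885, d(seq2,seq3) = 0.4408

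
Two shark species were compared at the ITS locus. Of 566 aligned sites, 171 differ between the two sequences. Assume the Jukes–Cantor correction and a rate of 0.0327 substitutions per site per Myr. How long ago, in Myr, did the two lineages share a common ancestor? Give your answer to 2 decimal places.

5.91

p = 171/566 ≈ 0.30212.
d = −(3/4) ln(1 − 4p/3) = −0.75 ln(1 − 0.402827) = −0.75 ln(0.597173)
  = −0.75 × (-0.515548) = 0.386661 substitutions/site.
Under a molecular clock d = 2μt, so t = d/(2μ) = 0.386661 / (2 × 0.0327) = 5.91 Myr.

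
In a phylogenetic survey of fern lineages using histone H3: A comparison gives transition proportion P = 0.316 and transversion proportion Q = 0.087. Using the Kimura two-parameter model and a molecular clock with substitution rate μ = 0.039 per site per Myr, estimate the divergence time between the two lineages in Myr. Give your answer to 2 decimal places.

8.75

Under the Kimura two-parameter model, d = −½ ln(1 − 2P − Q) − ¼ ln(1 − 2Q).
1 − 2P − Q = 0.281, giving −½ ln(0.281) = 0.634700.
1 − 2Q = 0.826, giving −¼ ln(0.826) = 0.047790.
d = 0.634700 + 0.047790 = 0.682490.
Under a molecular clock d = 2μt, so t = d/(2μ) = 0.682490 / (2 × 0.039) = 8.75 Myr.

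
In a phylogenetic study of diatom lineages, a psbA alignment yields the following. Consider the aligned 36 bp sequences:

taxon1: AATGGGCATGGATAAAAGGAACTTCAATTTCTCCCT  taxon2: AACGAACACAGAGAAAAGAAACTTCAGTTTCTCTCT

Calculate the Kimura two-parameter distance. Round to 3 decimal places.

0.334

Of 36 sites, 8 differences are transitions and 1 are transversions, so P = 8/36 ≈ 0.222222 and Q = 1/36 ≈ 0.027778.
Under the Kimura two-parameter model, d = −½ ln(1 − 2P − Q) − ¼ ln(1 − 2Q).
1 − 2P − Q = 0.527778, giving −½ ln(0.527778) = 0.319540.
1 − 2Q = 0.944444, giving −¼ ln(0.944444) = 0.014290.
d = 0.319540 + 0.014290 = 0.333830.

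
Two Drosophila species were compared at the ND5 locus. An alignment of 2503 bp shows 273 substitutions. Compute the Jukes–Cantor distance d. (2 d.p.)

p = 273/2503 ≈ 0.109069.
d = −(3/4) ln(1 − 4p/3) = −0.75 ln(1 − 0.145425) = −0.75 ln(0.854575)
  = −0.75 × (-0.157151) = 0.117863 substitutions/site.

0.12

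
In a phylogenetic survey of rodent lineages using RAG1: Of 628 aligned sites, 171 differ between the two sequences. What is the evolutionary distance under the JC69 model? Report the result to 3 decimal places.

p = 171/628 ≈ 0.272293.
d = −(3/4) ln(1 − 4p/3) = −0.75 ln(1 − 0.363057) = −0.75 ln(0.636943)
  = −0.75 × (-0.451075) = 0.338306 substitutions/site.

0.338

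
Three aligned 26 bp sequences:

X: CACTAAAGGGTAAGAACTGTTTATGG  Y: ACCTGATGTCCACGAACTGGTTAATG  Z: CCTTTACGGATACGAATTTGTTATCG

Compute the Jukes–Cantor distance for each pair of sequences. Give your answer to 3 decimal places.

X–Y: 11/26 sites differ → p ≈ 0.423077, d = −0.75 ln(1 − 0.564103) = 0.622762 ≈ 0.623.
X–Z: 10/26 sites differ → p ≈ 0.384615, d = −0.75 ln(1 − 0.51282) = 0.539341 ≈ 0.539.
Y–Z: 11/26 sites differ → p ≈ 0.423077, d = −0.75 ln(1 − 0.564103) = 0.622762 ≈ 0.623.

d(X,Y) = 0.623, d(X,Z) = 0.539, d(Y,Z) = 0.623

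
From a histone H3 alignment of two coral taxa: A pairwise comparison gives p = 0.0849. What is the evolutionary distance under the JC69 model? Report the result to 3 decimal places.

0.090

d = −(3/4) ln(1 − 4p/3) = −0.75 ln(1 − 0.1132) = −0.75 ln(0.8868)
  = −0.75 × (-0.120136) = 0.090102 substitutions/site.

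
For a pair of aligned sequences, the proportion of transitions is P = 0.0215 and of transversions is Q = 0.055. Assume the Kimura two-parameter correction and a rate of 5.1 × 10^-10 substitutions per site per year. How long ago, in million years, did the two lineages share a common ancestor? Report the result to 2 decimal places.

Under the Kimura two-parameter model, d = −½ ln(1 − 2P − Q) − ¼ ln(1 − 2Q).
1 − 2P − Q = 0.902, giving −½ ln(0.902) = 0.051570.
1 − 2Q = 0.89, giving −¼ ln(0.89) = 0.029133.
d = 0.051570 + 0.029133 = 0.080703.
Under a molecular clock d = 2μt, so t = d/(2μ) = 0.080703 / (2 × 5.1 × 10^-10) = 79.12 million years.

79.12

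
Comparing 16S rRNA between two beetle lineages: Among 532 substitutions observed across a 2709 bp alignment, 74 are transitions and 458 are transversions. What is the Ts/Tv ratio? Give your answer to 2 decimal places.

R = 74/458 = 0.161572… ≈ 0.16 (to 2 d.p.).

0.16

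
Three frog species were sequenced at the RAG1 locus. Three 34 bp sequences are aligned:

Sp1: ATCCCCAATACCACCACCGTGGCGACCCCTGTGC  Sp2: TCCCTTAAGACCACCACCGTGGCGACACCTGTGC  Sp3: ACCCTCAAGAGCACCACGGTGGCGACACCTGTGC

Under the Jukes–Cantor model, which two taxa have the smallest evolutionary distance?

Sp2 and Sp3

Sp1–Sp2: 6/34 differ, p = 0.176, d = 0.201.
Sp1–Sp3: 6/34 differ, p = 0.176, d = 0.201.
Sp2–Sp3: 4/34 differ, p = 0.118, d = 0.128.
The smallest distance is between Sp2 and Sp3.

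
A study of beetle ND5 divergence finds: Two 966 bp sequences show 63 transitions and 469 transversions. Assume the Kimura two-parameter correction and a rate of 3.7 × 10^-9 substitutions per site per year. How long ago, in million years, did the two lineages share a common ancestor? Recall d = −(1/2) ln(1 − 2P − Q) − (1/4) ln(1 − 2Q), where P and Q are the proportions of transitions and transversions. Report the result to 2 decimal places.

184.29

P = 63/966 ≈ 0.065217 and Q = 469/966 ≈ 0.485507.
Under the Kimura two-parameter model, d = −½ ln(1 − 2P − Q) − ¼ ln(1 − 2Q).
1 − 2P − Q = 0.384059, giving −½ ln(0.384059) = 0.478480.
1 − 2Q = 0.028986, giving −¼ ln(0.028986) = 0.885236.
d = 0.478480 + 0.885236 = 1.363716.
Under a molecular clock d = 2μt, so t = d/(2μ) = 1.363716 / (2 × 3.7 × 10^-9) = 184.29 million years.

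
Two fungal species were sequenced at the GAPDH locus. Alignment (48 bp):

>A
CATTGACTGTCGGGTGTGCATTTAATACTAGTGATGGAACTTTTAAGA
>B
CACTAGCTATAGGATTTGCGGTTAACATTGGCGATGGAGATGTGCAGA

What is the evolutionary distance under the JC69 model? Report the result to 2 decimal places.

The sequences differ at 18 of 48 sites, so p = 18/48 = 0.375.
d = −(3/4) ln(1 − 4p/3) = −0.75 ln(1 − 0.5) = −0.75 ln(0.5)
  = −0.75 × (-0.693147) = 0.519860 substitutions/site.

0.52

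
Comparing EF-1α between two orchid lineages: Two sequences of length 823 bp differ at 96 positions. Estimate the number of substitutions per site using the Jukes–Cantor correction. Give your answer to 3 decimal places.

0.127

p = 96/823 ≈ 0.116646.
d = −(3/4) ln(1 − 4p/3) = −0.75 ln(1 − 0.155528) = −0.75 ln(0.844472)
  = −0.75 × (-0.169044) = 0.126783 substitutions/site.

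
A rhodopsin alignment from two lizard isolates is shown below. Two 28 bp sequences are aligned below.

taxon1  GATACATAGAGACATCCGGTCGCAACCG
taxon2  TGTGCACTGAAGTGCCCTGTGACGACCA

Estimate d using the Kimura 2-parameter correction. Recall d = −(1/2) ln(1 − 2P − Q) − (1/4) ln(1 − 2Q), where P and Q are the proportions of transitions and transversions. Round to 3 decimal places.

Of 28 sites, 11 differences are transitions and 4 are transversions, so P = 11/28 ≈ 0.392857 and Q = 4/28 ≈ 0.142857.
Under the Kimura two-parameter model, d = −½ ln(1 − 2P − Q) − ¼ ln(1 − 2Q).
1 − 2P − Q = 0.071429, giving −½ ln(0.071429) = 1.319526.
1 − 2Q = 0.714286, giving −¼ ln(0.714286) = 0.084118.
d = 1.319526 + 0.084118 = 1.403644.

1.404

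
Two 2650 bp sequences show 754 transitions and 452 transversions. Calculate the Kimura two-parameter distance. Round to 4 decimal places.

P = 754/2650 ≈ 0.284528 and Q = 452/2650 ≈ 0.170566.
Under the Kimura two-parameter model, d = −½ ln(1 − 2P − Q) − ¼ ln(1 − 2Q).
1 − 2P − Q = 0.260378, giving −½ ln(0.260378) = 0.672810.
1 − 2Q = 0.658868, giving −¼ ln(0.658868) = 0.104308.
d = 0.672810 + 0.104308 = 0.777118.

0.7771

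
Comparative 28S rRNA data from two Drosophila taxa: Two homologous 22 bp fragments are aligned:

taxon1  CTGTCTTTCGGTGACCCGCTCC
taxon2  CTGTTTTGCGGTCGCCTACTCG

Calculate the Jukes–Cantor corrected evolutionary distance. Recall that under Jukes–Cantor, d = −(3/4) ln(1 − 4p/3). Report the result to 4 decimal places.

The sequences differ at 7 of 22 sites (5, 8, 13, 14, 17, 18, 22), so p = 7/22 ≈ 0.318182.
d = −(3/4) ln(1 − 4p/3) = −0.75 ln(1 − 0.424243) = −0.75 ln(0.575757)
  = −0.75 × (-0.552070) = 0.414053 substitutions/site.

0.4141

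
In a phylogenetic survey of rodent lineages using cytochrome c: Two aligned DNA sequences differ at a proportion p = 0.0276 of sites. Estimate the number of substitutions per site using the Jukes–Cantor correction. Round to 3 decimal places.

0.028

d = −(3/4) ln(1 − 4p/3) = −0.75 ln(1 − 0.0368) = −0.75 ln(0.9632)
  = −0.75 × (-0.037494) = 0.028121 substitutions/site.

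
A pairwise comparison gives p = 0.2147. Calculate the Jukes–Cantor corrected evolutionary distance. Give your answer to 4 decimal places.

0.2529

d = −(3/4) ln(1 − 4p/3) = −0.75 ln(1 − 0.286267) = −0.75 ln(0.713733)
  = −0.75 × (-0.337246) = 0.252935 substitutions/site.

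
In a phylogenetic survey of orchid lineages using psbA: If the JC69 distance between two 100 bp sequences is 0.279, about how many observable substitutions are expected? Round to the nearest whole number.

23

Invert JC69: p = (3/4)(1 − e^(−4d/3)) = 0.75 × (1 − e^(-0.372)) = 0.75 × (1 − 0.689354) = 0.232985.
Expected differing sites = pL ≈ 0.232985 × 100 = 23.2985 ≈ 23.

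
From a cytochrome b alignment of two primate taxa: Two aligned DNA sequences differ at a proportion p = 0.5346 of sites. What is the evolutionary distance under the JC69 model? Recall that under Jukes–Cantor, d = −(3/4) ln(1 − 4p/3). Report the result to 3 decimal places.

0.936

d = −(3/4) ln(1 − 4p/3) = −0.75 ln(1 − 0.7128) = −0.75 ln(0.2872)
  = −0.75 × (-1.247576) = 0.935682 substitutions/site.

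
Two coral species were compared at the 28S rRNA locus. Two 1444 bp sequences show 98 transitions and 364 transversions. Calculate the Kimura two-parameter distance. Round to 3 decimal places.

P = 98/1444 ≈ 0.067867 and Q = 364/1444 ≈ 0.252078.
Under the Kimura two-parameter model, d = −½ ln(1 − 2P − Q) − ¼ ln(1 − 2Q).
1 − 2P − Q = 0.612188, giving −½ ln(0.612188) = 0.245358.
1 − 2Q = 0.495844, giving −¼ ln(0.495844) = 0.175373.
d = 0.245358 + 0.175373 = 0.420731.

0.421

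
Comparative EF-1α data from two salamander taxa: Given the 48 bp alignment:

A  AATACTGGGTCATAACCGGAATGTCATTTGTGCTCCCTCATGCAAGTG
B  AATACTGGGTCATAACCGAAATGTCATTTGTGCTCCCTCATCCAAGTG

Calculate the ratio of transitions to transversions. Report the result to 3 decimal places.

Transitions are A↔G and C↔T; transversions are all other mismatches.
Transitions: 1. Transversions: 1.
R = 1/1 = 1.000.

1.000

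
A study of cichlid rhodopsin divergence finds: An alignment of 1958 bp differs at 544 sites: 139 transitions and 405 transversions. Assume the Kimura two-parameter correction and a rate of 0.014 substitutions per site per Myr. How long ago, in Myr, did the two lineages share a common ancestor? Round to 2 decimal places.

P = 139/1958 ≈ 0.070991 and Q = 405/1958 ≈ 0.206844.
Under the Kimura two-parameter model, d = −½ ln(1 − 2P − Q) − ¼ ln(1 − 2Q).
1 − 2P − Q = 0.651174, giving −½ ln(0.651174) = 0.214489.
1 − 2Q = 0.586312, giving −¼ ln(0.586312) = 0.133476.
d = 0.214489 + 0.133476 = 0.347965.
Under a molecular clock d = 2μt, so t = d/(2μ) = 0.347965 / (2 × 0.014) = 12.43 Myr.

12.43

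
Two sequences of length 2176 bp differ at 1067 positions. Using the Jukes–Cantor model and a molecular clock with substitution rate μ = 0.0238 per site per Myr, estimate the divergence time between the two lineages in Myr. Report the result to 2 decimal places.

p = 1067/2176 ≈ 0.490349.
d = −(3/4) ln(1 − 4p/3) = −0.75 ln(1 − 0.653799) = −0.75 ln(0.346201)
  = −0.75 × (-1.060736) = 0.795552 substitutions/site.
Under a molecular clock d = 2μt, so t = d/(2μ) = 0.795552 / (2 × 0.0238) = 16.71 Myr.

16.71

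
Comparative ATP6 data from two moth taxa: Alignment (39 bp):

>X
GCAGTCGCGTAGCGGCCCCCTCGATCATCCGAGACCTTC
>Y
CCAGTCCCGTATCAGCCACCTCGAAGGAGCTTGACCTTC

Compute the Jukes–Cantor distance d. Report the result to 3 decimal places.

0.396

The sequences differ at 12 of 39 sites, so p = 12/39 ≈ 0.307692.
d = −(3/4) ln(1 − 4p/3) = −0.75 ln(1 − 0.410256) = −0.75 ln(0.589744)
  = −0.75 × (-0.528067) = 0.396050 substitutions/site.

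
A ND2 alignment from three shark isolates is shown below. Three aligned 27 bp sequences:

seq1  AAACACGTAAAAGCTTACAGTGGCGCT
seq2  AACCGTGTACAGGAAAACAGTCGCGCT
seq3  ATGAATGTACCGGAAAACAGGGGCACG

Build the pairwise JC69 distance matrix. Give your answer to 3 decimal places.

d(seq1,seq2) = 0.441, d(seq1,seq3) = 0.770, d(seq2,seq3) = 0.441

seq1–seq2: 9/27 sites differ → p ≈ 0.333333, d = −0.75 ln(1 − 0.444444) = 0.440839 ≈ 0.441.
seq1–seq3: 13/27 sites differ → p ≈ 0.481481, d = −0.75 ln(1 − 0.641975) = 0.770364 ≈ 0.770.
seq2–seq3: 9/27 sites differ → p ≈ 0.333333, d = −0.75 ln(1 − 0.444444) = 0.440839 ≈ 0.441.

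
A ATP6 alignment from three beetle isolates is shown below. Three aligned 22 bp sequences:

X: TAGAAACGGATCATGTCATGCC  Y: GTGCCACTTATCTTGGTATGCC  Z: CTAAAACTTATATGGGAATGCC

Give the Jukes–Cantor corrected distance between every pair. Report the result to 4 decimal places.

X–Y: 9/22 sites differ → p ≈ 0.409091, d = −0.75 ln(1 − 0.545455) = 0.591344 ≈ 0.5913.
X–Z: 10/22 sites differ → p ≈ 0.454545, d = −0.75 ln(1 − 0.60606) = 0.698667 ≈ 0.6987.
Y–Z: 7/22 sites differ → p ≈ 0.318182, d = −0.75 ln(1 − 0.424243) = 0.414052 ≈ 0.4141.

d(X,Y) = 0.5913, d(X,Z) = 0.6987, d(Y,Z) = 0.4141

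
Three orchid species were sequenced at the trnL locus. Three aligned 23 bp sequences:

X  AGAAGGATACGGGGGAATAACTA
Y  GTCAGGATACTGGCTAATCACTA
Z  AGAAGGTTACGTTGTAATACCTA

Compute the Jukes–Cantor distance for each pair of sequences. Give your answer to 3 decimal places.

X–Y: 7/23 sites differ → p ≈ 0.304348, d = −0.75 ln(1 − 0.405797) = 0.390401 ≈ 0.390.
X–Z: 5/23 sites differ → p ≈ 0.217391, d = −0.75 ln(1 − 0.289855) = 0.256715 ≈ 0.257.
Y–Z: 10/23 sites differ → p ≈ 0.434783, d = −0.75 ln(1 − 0.579711) = 0.650110 ≈ 0.650.

d(X,Y) = 0.390, d(X,Z) = 0.257, d(Y,Z) = 0.650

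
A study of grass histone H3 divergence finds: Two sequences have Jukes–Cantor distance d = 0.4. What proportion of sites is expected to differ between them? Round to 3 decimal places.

p = (3/4)(1 − e^(−4d/3)) = 0.75 × (1 − e^(-0.533333)) = 0.75 × (1 − 0.586646) = 0.310016.

0.310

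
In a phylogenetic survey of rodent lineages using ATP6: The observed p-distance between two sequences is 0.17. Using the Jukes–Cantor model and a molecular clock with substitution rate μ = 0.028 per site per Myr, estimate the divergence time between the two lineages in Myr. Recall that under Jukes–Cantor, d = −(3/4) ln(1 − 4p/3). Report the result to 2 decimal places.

d = −(3/4) ln(1 − 4p/3) = −0.75 ln(1 − 0.226667) = −0.75 ln(0.773333)
  = −0.75 × (-0.257046) = 0.192785 substitutions/site.
Under a molecular clock d = 2μt, so t = d/(2μ) = 0.192785 / (2 × 0.028) = 3.44 Myr.

3.44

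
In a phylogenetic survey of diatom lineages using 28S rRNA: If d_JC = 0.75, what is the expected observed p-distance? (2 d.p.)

p = (3/4)(1 − e^(−4d/3)) = 0.75 × (1 − e^(-1)) = 0.75 × (1 − 0.367879) = 0.474091.

0.47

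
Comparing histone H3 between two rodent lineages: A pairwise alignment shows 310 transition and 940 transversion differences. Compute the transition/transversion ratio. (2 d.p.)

0.33

R = 310/940 = 0.329787… ≈ 0.33 (to 2 d.p.).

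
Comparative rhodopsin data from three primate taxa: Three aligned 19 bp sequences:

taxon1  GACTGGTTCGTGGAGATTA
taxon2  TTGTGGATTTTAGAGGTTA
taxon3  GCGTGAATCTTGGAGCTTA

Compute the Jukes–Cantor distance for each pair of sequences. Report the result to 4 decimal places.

d(taxon1,taxon2) = 0.6181, d(taxon1,taxon3) = 0.4099, d(taxon2,taxon3) = 0.4099

taxon1–taxon2: 8/19 sites differ → p ≈ 0.421053, d = −0.75 ln(1 − 0.561404) = 0.618132 ≈ 0.6181.
taxon1–taxon3: 6/19 sites differ → p ≈ 0.315789, d = −0.75 ln(1 − 0.421052) = 0.409907 ≈ 0.4099.
taxon2–taxon3: 6/19 sites differ → p ≈ 0.315789, d = −0.75 ln(1 − 0.421052) = 0.409907 ≈ 0.4099.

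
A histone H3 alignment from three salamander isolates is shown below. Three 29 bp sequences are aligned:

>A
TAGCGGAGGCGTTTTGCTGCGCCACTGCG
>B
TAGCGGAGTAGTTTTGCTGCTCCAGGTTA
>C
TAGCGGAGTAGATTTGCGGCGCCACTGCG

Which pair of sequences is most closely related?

A–B: 8/29 differ, p = 0.276, d = 0.344.
A–C: 4/29 differ, p = 0.138, d = 0.152.
B–C: 8/29 differ, p = 0.276, d = 0.344.
The smallest distance is between A and C.

A and C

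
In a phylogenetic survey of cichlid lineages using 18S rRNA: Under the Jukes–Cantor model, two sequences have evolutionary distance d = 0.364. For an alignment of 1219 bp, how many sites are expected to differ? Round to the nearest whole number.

352

Invert JC69: p = (3/4)(1 − e^(−4d/3)) = 0.75 × (1 − e^(-0.485333)) = 0.75 × (1 − 0.615492) = 0.288381.
Expected differing sites = pL ≈ 0.288381 × 1219 = 351.536439 ≈ 352.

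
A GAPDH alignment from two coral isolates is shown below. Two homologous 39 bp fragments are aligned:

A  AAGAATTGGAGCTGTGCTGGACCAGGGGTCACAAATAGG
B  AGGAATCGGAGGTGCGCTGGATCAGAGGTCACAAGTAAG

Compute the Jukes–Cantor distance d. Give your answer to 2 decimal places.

0.24

The sequences differ at 8 of 39 sites (2, 7, 12, 15, 22, 26, 35, 38), so p = 8/39 ≈ 0.205128.
d = −(3/4) ln(1 − 4p/3) = −0.75 ln(1 − 0.273504) = −0.75 ln(0.726496)
  = −0.75 × (-0.319522) = 0.239642 substitutions/site.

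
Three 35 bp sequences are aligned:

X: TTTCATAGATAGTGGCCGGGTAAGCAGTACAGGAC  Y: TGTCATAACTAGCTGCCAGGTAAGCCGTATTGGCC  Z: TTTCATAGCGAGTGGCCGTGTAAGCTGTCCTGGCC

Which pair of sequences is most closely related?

X–Y: 10/35 differ, p = 0.286, d = 0.360.
X–Z: 7/35 differ, p = 0.200, d = 0.233.
Y–Z: 10/35 differ, p = 0.286, d = 0.360.
The smallest distance is between X and Z.

X and Z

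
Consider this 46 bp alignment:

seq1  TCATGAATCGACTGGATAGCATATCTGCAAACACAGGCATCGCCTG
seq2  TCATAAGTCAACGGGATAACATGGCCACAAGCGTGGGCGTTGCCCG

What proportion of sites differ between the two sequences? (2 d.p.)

The sequences differ at 16 of 46 positions.
p = 16/46 = 0.347826… ≈ 0.35 (to 2 d.p.).

0.35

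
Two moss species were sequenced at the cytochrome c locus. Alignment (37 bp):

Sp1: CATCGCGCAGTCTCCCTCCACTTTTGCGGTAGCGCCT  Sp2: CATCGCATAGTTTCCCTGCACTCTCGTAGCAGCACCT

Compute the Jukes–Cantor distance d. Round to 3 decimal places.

The sequences differ at 10 of 37 sites (7, 8, 12, 18, 23, 25, 27, 28, 30, 34), so p = 10/37 ≈ 0.27027.
d = −(3/4) ln(1 − 4p/3) = −0.75 ln(1 − 0.36036) = −0.75 ln(0.63964)
  = −0.75 × (-0.446850) = 0.335138 substitutions/site.

0.335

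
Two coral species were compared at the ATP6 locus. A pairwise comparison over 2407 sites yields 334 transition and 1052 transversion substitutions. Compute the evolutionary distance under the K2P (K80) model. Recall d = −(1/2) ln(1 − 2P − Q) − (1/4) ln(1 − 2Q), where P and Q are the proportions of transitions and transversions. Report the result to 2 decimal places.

P = 334/2407 ≈ 0.138762 and Q = 1052/2407 ≈ 0.437059.
Under the Kimura two-parameter model, d = −½ ln(1 − 2P − Q) − ¼ ln(1 − 2Q).
1 − 2P − Q = 0.285417, giving −½ ln(0.285417) = 0.626902.
1 − 2Q = 0.125882, giving −¼ ln(0.125882) = 0.518103.
d = 0.626902 + 0.518103 = 1.145005.

1.15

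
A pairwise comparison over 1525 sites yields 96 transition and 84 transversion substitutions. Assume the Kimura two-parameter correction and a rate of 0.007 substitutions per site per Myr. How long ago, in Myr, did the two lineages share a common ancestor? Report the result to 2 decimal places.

P = 96/1525 ≈ 0.062951 and Q = 84/1525 ≈ 0.055082.
Under the Kimura two-parameter model, d = −½ ln(1 − 2P − Q) − ¼ ln(1 − 2Q).
1 − 2P − Q = 0.819016, giving −½ ln(0.819016) = 0.099826.
1 − 2Q = 0.889836, giving −¼ ln(0.889836) = 0.029180.
d = 0.099826 + 0.029180 = 0.129006.
Under a molecular clock d = 2μt, so t = d/(2μ) = 0.129006 / (2 × 0.007) = 9.21 Myr.

9.21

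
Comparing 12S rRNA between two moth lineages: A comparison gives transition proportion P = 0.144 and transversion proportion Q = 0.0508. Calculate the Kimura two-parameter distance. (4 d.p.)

0.2336

Under the Kimura two-parameter model, d = −½ ln(1 − 2P − Q) − ¼ ln(1 − 2Q).
1 − 2P − Q = 0.6612, giving −½ ln(0.6612) = 0.206849.
1 − 2Q = 0.8984, giving −¼ ln(0.8984) = 0.026785.
d = 0.206849 + 0.026785 = 0.233634.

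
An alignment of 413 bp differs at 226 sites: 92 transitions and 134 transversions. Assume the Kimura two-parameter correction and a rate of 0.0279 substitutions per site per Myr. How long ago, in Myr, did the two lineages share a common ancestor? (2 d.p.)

17.86

P = 92/413 ≈ 0.22276 and Q = 134/413 ≈ 0.324455.
Under the Kimura two-parameter model, d = −½ ln(1 − 2P − Q) − ¼ ln(1 − 2Q).
1 − 2P − Q = 0.230025, giving −½ ln(0.230025) = 0.734784.
1 − 2Q = 0.35109, giving −¼ ln(0.35109) = 0.261678.
d = 0.734784 + 0.261678 = 0.996462.
Under a molecular clock d = 2μt, so t = d/(2μ) = 0.996462 / (2 × 0.0279) = 17.86 Myr.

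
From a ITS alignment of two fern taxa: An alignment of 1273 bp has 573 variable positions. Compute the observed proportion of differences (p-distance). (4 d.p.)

0.4501

p = 573/1273 = 0.450117… ≈ 0.4501 (to 4 d.p.).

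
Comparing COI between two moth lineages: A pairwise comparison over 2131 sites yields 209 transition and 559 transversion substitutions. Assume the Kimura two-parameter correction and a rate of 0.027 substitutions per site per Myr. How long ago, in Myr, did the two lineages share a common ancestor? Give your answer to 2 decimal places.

P = 209/2131 ≈ 0.098076 and Q = 559/2131 ≈ 0.262318.
Under the Kimura two-parameter model, d = −½ ln(1 − 2P − Q) − ¼ ln(1 − 2Q).
1 − 2P − Q = 0.54153, giving −½ ln(0.54153) = 0.306678.
1 − 2Q = 0.475364, giving −¼ ln(0.475364) = 0.185919.
d = 0.306678 + 0.185919 = 0.492597.
Under a molecular clock d = 2μt, so t = d/(2μ) = 0.492597 / (2 × 0.027) = 9.12 Myr.

9.12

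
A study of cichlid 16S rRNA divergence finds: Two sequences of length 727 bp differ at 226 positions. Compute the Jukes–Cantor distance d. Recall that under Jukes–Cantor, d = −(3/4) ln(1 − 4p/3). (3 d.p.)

p = 226/727 ≈ 0.310867.
d = −(3/4) ln(1 − 4p/3) = −0.75 ln(1 − 0.414489) = −0.75 ln(0.585511)
  = −0.75 × (-0.535270) = 0.401453 substitutions/site.

0.401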